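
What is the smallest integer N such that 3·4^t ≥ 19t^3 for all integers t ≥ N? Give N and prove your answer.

At t = 4: 768 < 1216, so the inequality fails and N ≥ 5. We prove 3·4^t ≥ 19t^3 for all t ≥ 5.
Base case (t = 5): 3·4^t = 3072 and 19t^3 = 2375, so 3072 ≥ 2375.
Suppose the result is true for t = k, so 3·4^k ≥ 19k^3.
Then 3·4^(k + 1) = 4·(3·4^k) ≥ 4·(19k^3).
Also, for k ≥ 5 we have 4·(19k^3) ≥ 19(k+1)^3, since 4 ≥ (1 + 1/k)^3 for all k ≥ 5.
Combining, 3·4^(k + 1) ≥ 19(k+1)^3.
This completes the induction.
Hence the smallest such N is 5.

N = 5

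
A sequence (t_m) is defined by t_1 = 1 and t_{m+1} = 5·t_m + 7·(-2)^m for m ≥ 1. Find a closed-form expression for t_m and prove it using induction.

Computing the first terms: t_1 = 1, t_2 = -9, t_3 = -17. This suggests t_m = -(-2)^m - 5^(m - 1).
Base case (m = 1): the formula gives 1 = 1 = t_1.
Inductive step: assume the claim holds for m = r, so t_r = -(-2)^r - 5^(r - 1).
Then t_{r+1} = 5·t_r + 7·(-2)^r = 5·(-(-2)^r - 5^(r - 1)) + 7·(-2)^r = -(-2)^(r + 1) - 5^r = -(-2)^(r+1) - 5^((r+1) - 1),
which is the claimed formula at m = r+1.
This completes the induction.

t_m = -(-2)^m - 5^(m - 1)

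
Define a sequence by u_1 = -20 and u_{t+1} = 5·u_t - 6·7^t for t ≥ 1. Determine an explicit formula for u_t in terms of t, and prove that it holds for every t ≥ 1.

u_t = 5^(t - 1) - 3·7^t

Computing the first terms: u_1 = -20, u_2 = -142, u_3 = -1004. This suggests u_t = 5^(t - 1) - 3·7^t.
When t = 1: the formula gives -20 = -20 = u_1.
Inductive step: suppose the statement holds for some r ≥ 1, so u_r = 5^(r - 1) - 3·7^r.
Then u_{r+1} = 5·u_r - 6·7^r = 5·(5^(r - 1) - 3·7^r) - 6·7^r = 5^r - 3·7^(r + 1) = 5^((r+1) - 1) - 3·7^(r+1),
which is the claimed formula at t = r+1.
Hence, by induction on t, the claim holds for every t ≥ 1.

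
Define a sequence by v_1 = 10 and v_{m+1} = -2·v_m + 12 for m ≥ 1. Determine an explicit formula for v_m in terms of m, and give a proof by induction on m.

v_m = -3(-2)^m + 4

Computing the first terms: v_1 = 10, v_2 = -8, v_3 = 28. This suggests v_m = -3(-2)^m + 4.
When m = 1: the formula gives 10 = 10 = v_1.
Inductive step: suppose the statement holds for some r ≥ 1, so v_r = -3(-2)^r + 4.
Then v_{r+1} = -2·v_r + 12 = -2·(-3(-2)^r + 4) + 12 = -3(-2)^(r + 1) + 4,
which is the claimed formula at m = r+1.
This completes the induction.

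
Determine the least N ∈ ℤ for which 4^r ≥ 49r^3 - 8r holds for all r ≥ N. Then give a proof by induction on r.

N = 8

At r = 7: 16384 < 16751, so the inequality fails and N ≥ 8. We prove 4^r ≥ 49r^3 - 8r for all r ≥ 8.
When r = 8: 4^r = 65536 and 49r^3 - 8r = 25024, so 65536 ≥ 25024.
Inductive step: assume the claim holds for r = j, so 4^j ≥ 49j^3 - 8j.
Then 4^(j + 1) = 4·(4^j) ≥ 4·(49j^3 - 8j).
Also, for j ≥ 8 we have 4·(49j^3 - 8j) ≥ 49(j+1)^3 - 8(j+1), since 4·(49j^3 - 8j) − (49(j+1)^3 - 8(j+1)) = 147j^3 - 147j^2 - 171j - 41, which is nonnegative for all j ≥ 8.
Combining, 4^(j + 1) ≥ 49(j+1)^3 - 8(j+1).
By induction, the statement is established for all r ≥ 8.
Hence the smallest such N is 8.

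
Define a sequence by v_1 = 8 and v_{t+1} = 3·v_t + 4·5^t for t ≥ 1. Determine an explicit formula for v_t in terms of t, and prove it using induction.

Computing the first terms: v_1 = 8, v_2 = 44, v_3 = 232. This suggests v_t = -2·3^(t - 1) + 2·5^t.
Base step (t = 1): the formula gives 8 = 8 = v_1.
Inductive step: suppose the statement holds for some r ≥ 1, so v_r = -2·3^(r - 1) + 2·5^r.
Then v_{r+1} = 3·v_r + 4·5^r = 3·(-2·3^(r - 1) + 2·5^r) + 4·5^r = -2·3^r + 2·5^(r + 1) = -2·3^((r+1) - 1) + 2·5^(r+1),
which is the claimed formula at t = r+1.
This completes the induction.

v_t = -2·3^(t - 1) + 2·5^t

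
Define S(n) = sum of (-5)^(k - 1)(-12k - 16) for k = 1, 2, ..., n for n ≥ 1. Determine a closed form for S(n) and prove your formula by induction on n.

S(n) = (-5)^n(2n + 3) - 3

We claim S(n) = (-5)^n(2n + 3) - 3 for all n ≥ 1.
When n = 1: S(1) = -28, and the closed form gives -28. They agree.
Inductive step: suppose the statement holds for some k ≥ 1, so S(k) = (-5)^k(2k + 3) - 3.
Then S(k+1) = S(k) + ((-5)^k(-12k - 28)) = ((-5)^k(2k + 3) - 3) + ((-5)^k(-12k - 28)).
Simplifying, S(k+1) = -10(-5)^k·k - 25(-5)^k - 3 = (-5)^(k+1)(2(k+1) + 3) - 3,
which is the closed form with n = k+1.
By induction, the statement is established for all n ≥ 1.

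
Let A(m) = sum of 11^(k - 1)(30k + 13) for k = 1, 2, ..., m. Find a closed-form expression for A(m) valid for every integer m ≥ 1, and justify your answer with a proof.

A(m) = 11^m(3m + 1) - 1

We claim A(m) = 11^m(3m + 1) - 1 for all m ≥ 1.
Base step (m = 1): A(1) = 43, and the closed form gives 43. They agree.
Suppose the result is true for m = k, so A(k) = 11^k(3k + 1) - 1.
Then A(k+1) = A(k) + (11^k(30k + 43)) = (11^k(3k + 1) - 1) + (11^k(30k + 43)).
Simplifying, A(k+1) = 33·11^k·k + 44·11^k - 1 = 11^(k+1)(3(k+1) + 1) - 1,
which is the closed form with m = k+1.
By the principle of mathematical induction, the result holds for all m ≥ 1.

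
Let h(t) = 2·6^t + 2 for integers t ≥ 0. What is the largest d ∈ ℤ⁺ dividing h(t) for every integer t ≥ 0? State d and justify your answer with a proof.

d = 2

Computing the first values: h(0) = 4 and h(1) = 14; gcd(4, 14) = 2, so d ≤ 2.
We prove 2 | 2·6^t + 2 for all t ≥ 0 by induction on t.
Base step (t = 0): h(0) = 4 = 2·(2), so 2 | h(0).
Inductive step: suppose the statement holds for some r ≥ 0, i.e. 2 | h(r). Then
h(r+1) = 2·6^(r+1) + 2 = 6·(2·6^r + 2) - 10 = 6·h(r) - 10. The first term is divisible by 2 by the inductive hypothesis, and -10 is divisible by 2. Hence 2 | h(r+1).
Hence, by induction on t, the claim holds for every t ≥ 0.
Therefore the largest such d is 2.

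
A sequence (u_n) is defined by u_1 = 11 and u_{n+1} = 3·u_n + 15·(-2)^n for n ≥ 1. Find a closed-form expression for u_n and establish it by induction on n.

Computing the first terms: u_1 = 11, u_2 = 3, u_3 = 69. This suggests u_n = -3(-2)^n + 5·3^(n - 1).
When n = 1: the formula gives 11 = 11 = u_1.
Inductive step: assume the claim holds for n = r, so u_r = -3(-2)^r + 5·3^(r - 1).
Then u_{r+1} = 3·u_r + 15·(-2)^r = 3·(-3(-2)^r + 5·3^(r - 1)) + 15·(-2)^r = -3(-2)^(r + 1) + 5·3^r = -3(-2)^(r+1) + 5·3^((r+1) - 1),
which is the claimed formula at n = r+1.
By induction, the statement is established for all n ≥ 1.

u_n = -3(-2)^n + 5·3^(n - 1)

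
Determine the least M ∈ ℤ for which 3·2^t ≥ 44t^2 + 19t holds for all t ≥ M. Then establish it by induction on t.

M = 11

At t = 10: 3072 < 4590, so the inequality fails and M ≥ 11. We prove 3·2^t ≥ 44t^2 + 19t for all t ≥ 11.
For the base case t = 11: 3·2^t = 6144 and 44t^2 + 19t = 5533, so 6144 ≥ 5533.
Inductive step: assume the claim holds for t = k, so 3·2^k ≥ 44k^2 + 19k.
Then 3·2^(k + 1) = 2·(3·2^k) ≥ 2·(44k^2 + 19k).
Also, for k ≥ 11 we have 2·(44k^2 + 19k) ≥ 44(k+1)^2 + 19(k+1), since 2·(44k^2 + 19k) − (44(k+1)^2 + 19(k+1)) = 44k^2 - 69k - 63, which is nonnegative for all k ≥ 11.
Combining, 3·2^(k + 1) ≥ 44(k+1)^2 + 19(k+1).
Hence, by induction on t, the claim holds for every t ≥ 11.
Hence the smallest such M is 11.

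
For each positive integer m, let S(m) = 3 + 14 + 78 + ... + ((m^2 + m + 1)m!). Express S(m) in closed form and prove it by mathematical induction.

We claim S(m) = (m + 1)(m + 1)! - 1 for all m ≥ 1.
For the base case m = 1: S(1) = 3, and the closed form gives 3. They agree.
Inductive step: suppose the statement holds for some k ≥ 1, so S(k) = (k + 1)(k + 1)! - 1.
Then S(k+1) = S(k) + ((k^2 + 3k + 3)(k + 1)!) = ((k + 1)(k + 1)! - 1) + ((k^2 + 3k + 3)(k + 1)!).
Simplifying, S(k+1) = ((k+1) + 1)((k+1) + 1)! - 1,
which is the closed form with m = k+1.
Hence, by induction on m, the claim holds for every m ≥ 1.

S(m) = (m + 1)(m + 1)! - 1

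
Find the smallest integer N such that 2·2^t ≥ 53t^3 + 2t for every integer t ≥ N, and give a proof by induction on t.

At t = 16: 131072 < 217120, so the inequality fails and N ≥ 17. We prove 2·2^t ≥ 53t^3 + 2t for all t ≥ 17.
For the base case t = 17: 2·2^t = 262144 and 53t^3 + 2t = 260423, so 262144 ≥ 260423.
Inductive step: suppose the statement holds for some r ≥ 17, so 2·2^r ≥ 53r^3 + 2r.
Then 2·2^(r + 1) = 2·(2·2^r) ≥ 2·(53r^3 + 2r).
Also, for r ≥ 17 we have 2·(53r^3 + 2r) ≥ 53(r+1)^3 + 2(r+1), since 2·(53r^3 + 2r) − (53(r+1)^3 + 2(r+1)) = 53r^3 - 159r^2 - 157r - 55, which is nonnegative for all r ≥ 17.
Combining, 2·2^(r + 1) ≥ 53(r+1)^3 + 2(r+1).
This completes the induction.
Hence the smallest such N is 17.

N = 17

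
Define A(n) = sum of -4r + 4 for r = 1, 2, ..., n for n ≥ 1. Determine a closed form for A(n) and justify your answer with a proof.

We claim A(n) = -2n(n - 1) for all n ≥ 1.
When n = 1: A(1) = 0, and the closed form gives 0. They agree.
Inductive step: assume the claim holds for n = r, so A(r) = 2r(-r + 1).
Then A(r+1) = A(r) + (-4r) = (2r(-r + 1)) + (-4r).
Simplifying, A(r+1) = -2r(r + 1) = -2(r+1)((r+1) - 1),
which is the closed form with n = r+1.
Hence, by induction on n, the claim holds for every n ≥ 1.

A(n) = -2n(n - 1)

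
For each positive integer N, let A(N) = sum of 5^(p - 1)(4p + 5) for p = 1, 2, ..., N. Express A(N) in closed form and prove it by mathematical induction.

We claim A(N) = 5^N(N + 1) - 1 for all N ≥ 1.
Base step (N = 1): A(1) = 9, and the closed form gives 9. They agree.
Inductive step: assume the claim holds for N = p, so A(p) = 5^p(p + 1) - 1.
Then A(p+1) = A(p) + (5^p(4p + 9)) = (5^p(p + 1) - 1) + (5^p(4p + 9)).
Simplifying, A(p+1) = 5·5^p·p + 10·5^p - 1 = 5^(p+1)((p+1) + 1) - 1,
which is the closed form with N = p+1.
This completes the induction.

A(N) = 5^N(N + 1) - 1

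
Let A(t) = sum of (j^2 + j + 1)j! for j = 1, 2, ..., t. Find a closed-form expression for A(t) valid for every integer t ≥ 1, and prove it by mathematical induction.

A(t) = (t + 1)(t + 1)! - 1

We claim A(t) = (t + 1)(t + 1)! - 1 for all t ≥ 1.
Base case (t = 1): A(1) = 3, and the closed form gives 3. They agree.
Suppose the result is true for t = j, so A(j) = (j + 1)(j + 1)! - 1.
Then A(j+1) = A(j) + ((j^2 + 3j + 3)(j + 1)!) = ((j + 1)(j + 1)! - 1) + ((j^2 + 3j + 3)(j + 1)!).
Simplifying, A(j+1) = ((j+1) + 1)((j+1) + 1)! - 1,
which is the closed form with t = j+1.
By induction, the statement is established for all t ≥ 1.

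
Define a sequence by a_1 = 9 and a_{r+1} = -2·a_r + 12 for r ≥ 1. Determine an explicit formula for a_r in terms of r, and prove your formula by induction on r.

a_r = 5(-2)^(r - 1) + 4

Computing the first terms: a_1 = 9, a_2 = -6, a_3 = 24. This suggests a_r = 5(-2)^(r - 1) + 4.
When r = 1: the formula gives 9 = 9 = a_1.
Inductive step: assume the claim holds for r = p, so a_p = 5(-2)^(p - 1) + 4.
Then a_{p+1} = -2·a_p + 12 = -2·(5(-2)^(p - 1) + 4) + 12 = 5(-2)^p + 4 = 5(-2)^((p+1) - 1) + 4,
which is the claimed formula at r = p+1.
By induction, the statement is established for all r ≥ 1.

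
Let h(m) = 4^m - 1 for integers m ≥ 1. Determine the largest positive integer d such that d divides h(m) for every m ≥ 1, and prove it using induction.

Computing the first values: h(1) = 3 and h(2) = 15; gcd(3, 15) = 3, so d ≤ 3.
We prove 3 | 4^m - 1 for all m ≥ 1 by induction on m.
When m = 1: h(1) = 3 = 3·(1), so 3 | h(1).
Suppose the result is true for m = j, i.e. 3 | h(j). Then
4^{j+1} − 1^{j+1} = 4·4^j − 1·1^j = 4·(4^j − 1^j) + (3)·1^j. The first term is divisible by 3 by the inductive hypothesis, and the second term (3)·1^j is divisible by 3 since 3 | 3. Hence 3 | h(j+1).
By the principle of mathematical induction, the result holds for all m ≥ 1.
Therefore the largest such d is 3.

d = 3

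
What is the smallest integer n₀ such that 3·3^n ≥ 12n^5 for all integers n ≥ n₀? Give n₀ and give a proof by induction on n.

At n = 12: 1594323 < 2985984, so the inequality fails and n₀ ≥ 13. We prove 3·3^n ≥ 12n^5 for all n ≥ 13.
For the base case n = 13: 3·3^n = 4782969 and 12n^5 = 4455516, so 4782969 ≥ 4455516.
For the inductive step, assume it holds for an arbitrary p ≥ 13, so 3·3^p ≥ 12p^5.
Then 3·3^(p + 1) = 3·(3·3^p) ≥ 3·(12p^5).
Also, for p ≥ 13 we have 3·(12p^5) ≥ 12(p+1)^5, since 3 ≥ (1 + 1/p)^5 for all p ≥ 13.
Combining, 3·3^(p + 1) ≥ 12(p+1)^5.
By the principle of mathematical induction, the result holds for all n ≥ 13.
Hence the smallest such n₀ is 13.

n₀ = 13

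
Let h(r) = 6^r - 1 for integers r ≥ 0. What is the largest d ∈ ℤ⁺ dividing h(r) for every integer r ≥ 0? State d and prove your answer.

d = 5

Computing the first values: h(0) = 0 and h(1) = 5; gcd(0, 5) = 5, so d ≤ 5.
We prove 5 | 6^r - 1 for all r ≥ 0 by induction on r.
Base case (r = 0): h(0) = 0 = 5·(0), so 5 | h(0).
Inductive step: assume the claim holds for r = p, i.e. 5 | h(p). Then
h(p+1) = 6^(p+1) - 1 = 6·(6^p - 1) + 5 = 6·h(p) + 5. The first term is divisible by 5 by the inductive hypothesis, and 5 is divisible by 5. Hence 5 | h(p+1).
This completes the induction.
Therefore the largest such d is 5.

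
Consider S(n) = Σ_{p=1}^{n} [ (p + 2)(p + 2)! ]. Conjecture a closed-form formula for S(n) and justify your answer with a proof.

We claim S(n) = (n + 3)! - 6 for all n ≥ 1.
When n = 1: S(1) = 18, and the closed form gives 18. They agree.
Inductive step: assume the claim holds for n = p, so S(p) = (p + 3)! - 6.
Then S(p+1) = S(p) + ((p + 3)(p + 3)!) = ((p + 3)! - 6) + ((p + 3)(p + 3)!).
Simplifying, S(p+1) = ((p+1) + 3)! - 6,
which is the closed form with n = p+1.
By the principle of mathematical induction, the result holds for all n ≥ 1.

S(n) = (n + 3)! - 6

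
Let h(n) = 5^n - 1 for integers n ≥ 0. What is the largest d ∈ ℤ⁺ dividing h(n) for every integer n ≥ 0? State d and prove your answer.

Computing the first values: h(0) = 0 and h(1) = 4; gcd(0, 4) = 4, so d ≤ 4.
We prove 4 | 5^n - 1 for all n ≥ 0 by induction on n.
Base case (n = 0): h(0) = 0 = 4·(0), so 4 | h(0).
Inductive step: assume the claim holds for n = p, i.e. 4 | h(p). Then
h(p+1) = 5^(p+1) - 1 = 5·(5^p - 1) + 4 = 5·h(p) + 4. The first term is divisible by 4 by the inductive hypothesis, and 4 is divisible by 4. Hence 4 | h(p+1).
Hence, by induction on n, the claim holds for every n ≥ 0.
Therefore the largest such d is 4.

d = 4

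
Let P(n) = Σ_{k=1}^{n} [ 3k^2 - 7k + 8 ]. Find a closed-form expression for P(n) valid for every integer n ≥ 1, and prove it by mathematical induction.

P(n) = n(n^2 - 2n + 5)

We claim P(n) = n(n^2 - 2n + 5) for all n ≥ 1.
For the base case n = 1: P(1) = 4, and the closed form gives 4. They agree.
Suppose the result is true for n = k, so P(k) = k(k^2 - 2k + 5).
Then P(k+1) = P(k) + (3k^2 - k + 4) = (k(k^2 - 2k + 5)) + (3k^2 - k + 4).
Simplifying, P(k+1) = (k + 1)(k^2 + 4) = (k+1)((k+1)^2 - 2(k+1) + 5),
which is the closed form with n = k+1.
This completes the induction.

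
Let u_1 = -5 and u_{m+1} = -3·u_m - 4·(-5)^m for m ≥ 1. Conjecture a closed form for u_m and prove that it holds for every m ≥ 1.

u_m = 5(-3)^(m - 1) + 2(-5)^m

Computing the first terms: u_1 = -5, u_2 = 35, u_3 = -205. This suggests u_m = 5(-3)^(m - 1) + 2(-5)^m.
Base step (m = 1): the formula gives -5 = -5 = u_1.
Suppose the result is true for m = i, so u_i = 5(-3)^(i - 1) + 2(-5)^i.
Then u_{i+1} = -3·u_i - 4·(-5)^i = -3·(5(-3)^(i - 1) + 2(-5)^i) - 4·(-5)^i = 5(-3)^i + 2(-5)^(i + 1) = 5(-3)^((i+1) - 1) + 2(-5)^(i+1),
which is the claimed formula at m = i+1.
By induction, the statement is established for all m ≥ 1.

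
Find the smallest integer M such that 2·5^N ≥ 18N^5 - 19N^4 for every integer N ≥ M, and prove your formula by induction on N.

M = 8

At N = 7: 156250 < 256907, so the inequality fails and M ≥ 8. We prove 2·5^N ≥ 18N^5 - 19N^4 for all N ≥ 8.
When N = 8: 2·5^N = 781250 and 18N^5 - 19N^4 = 512000, so 781250 ≥ 512000.
Inductive step: assume the claim holds for N = i, so 2·5^i ≥ 18i^5 - 19i^4.
Then 2·5^(i + 1) = 5·(2·5^i) ≥ 5·(18i^5 - 19i^4).
Also, for i ≥ 8 we have 5·(18i^5 - 19i^4) ≥ 18(i+1)^5 - 19(i+1)^4, since 5·(18i^5 - 19i^4) − (18(i+1)^5 - 19(i+1)^4) = 72i^5 - 166i^4 - 104i^3 - 66i^2 - 14i + 1, which is nonnegative for all i ≥ 8.
Combining, 2·5^(i + 1) ≥ 18(i+1)^5 - 19(i+1)^4.
This completes the induction.
Hence the smallest such M is 8.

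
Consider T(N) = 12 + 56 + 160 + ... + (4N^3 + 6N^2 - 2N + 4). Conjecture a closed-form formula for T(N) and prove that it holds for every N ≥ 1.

We claim T(N) = N(N^3 + 4N^2 + 3N + 4) for all N ≥ 1.
Base case (N = 1): T(1) = 12, and the closed form gives 12. They agree.
For the inductive step, assume it holds for an arbitrary j ≥ 1, so T(j) = j(j^3 + 4j^2 + 3j + 4).
Then T(j+1) = T(j) + (4j^3 + 18j^2 + 22j + 12) = (j(j^3 + 4j^2 + 3j + 4)) + (4j^3 + 18j^2 + 22j + 12).
Simplifying, T(j+1) = (j + 1)(j^3 + 7j^2 + 14j + 12) = (j+1)((j+1)^3 + 4(j+1)^2 + 3(j+1) + 4),
which is the closed form with N = j+1.
Hence, by induction on N, the claim holds for every N ≥ 1.

T(N) = N(N^3 + 4N^2 + 3N + 4)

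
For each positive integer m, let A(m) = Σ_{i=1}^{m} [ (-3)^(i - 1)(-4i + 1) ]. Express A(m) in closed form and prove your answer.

We claim A(m) = (-3)^m·m for all m ≥ 1.
For the base case m = 1: A(1) = -3, and the closed form gives -3. They agree.
For the inductive step, assume it holds for an arbitrary i ≥ 1, so A(i) = (-3)^i·i.
Then A(i+1) = A(i) + ((-3)^i(-4i - 3)) = ((-3)^i·i) + ((-3)^i(-4i - 3)).
Simplifying, A(i+1) = (-3)^(i + 1)(i + 1) = (-3)^(i+1)·(i+1),
which is the closed form with m = i+1.
By the principle of mathematical induction, the result holds for all m ≥ 1.

A(m) = (-3)^m·m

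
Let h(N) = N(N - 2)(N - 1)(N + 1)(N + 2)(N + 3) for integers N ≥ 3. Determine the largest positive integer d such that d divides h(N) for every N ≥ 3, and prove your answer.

Computing the first values: h(3) = 720 and h(4) = 5040; gcd(720, 5040) = 720, so d ≤ 720.
We prove 720 | N(N - 2)(N - 1)(N + 1)(N + 2)(N + 3) for all N ≥ 3 by induction on N.
For the base case N = 3: h(3) = 720 = 720·(1), so 720 | h(3).
Suppose the result is true for N = p, i.e. 720 | h(p). Then
h(p+1) − h(p) = (p-1)·p·(p+1)·(p+2)·(p+3)·(p+4) − (p-2)·(p-1)·p·(p+1)·(p+2)·(p+3) = (p-1)·p·(p+1)·(p+2)·(p+3)·[(p+4) − (p-2)] = 6·(p-1)·p·(p+1)·(p+2)·(p+3). The product of 5 consecutive integers is divisible by (5)! = 120, so h(p+1) − h(p) is divisible by 6·120 = 720. By the inductive hypothesis 720 | h(p), hence 720 | h(p+1).
By the principle of mathematical induction, the result holds for all N ≥ 3.
Therefore the largest such d is 720.

d = 720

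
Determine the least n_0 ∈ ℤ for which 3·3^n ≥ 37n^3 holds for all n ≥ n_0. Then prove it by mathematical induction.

At n = 7: 6561 < 12691, so the inequality fails and n_0 ≥ 8. We prove 3·3^n ≥ 37n^3 for all n ≥ 8.
For the base case n = 8: 3·3^n = 19683 and 37n^3 = 18944, so 19683 ≥ 18944.
Suppose the result is true for n = m, so 3·3^m ≥ 37m^3.
Then 3·3^(m + 1) = 3·(3·3^m) ≥ 3·(37m^3).
Also, for m ≥ 8 we have 3·(37m^3) ≥ 37(m+1)^3, since 3 ≥ (1 + 1/m)^3 for all m ≥ 8.
Combining, 3·3^(m + 1) ≥ 37(m+1)^3.
This completes the induction.
Hence the smallest such n_0 is 8.

n_0 = 8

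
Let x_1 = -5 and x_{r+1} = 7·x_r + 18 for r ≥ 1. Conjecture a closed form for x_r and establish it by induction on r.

x_r = -2·7^(r - 1) - 3

Computing the first terms: x_1 = -5, x_2 = -17, x_3 = -101. This suggests x_r = -2·7^(r - 1) - 3.
Base case (r = 1): the formula gives -5 = -5 = x_1.
Inductive step: suppose the statement holds for some p ≥ 1, so x_p = -2·7^(p - 1) - 3.
Then x_{p+1} = 7·x_p + 18 = 7·(-2·7^(p - 1) - 3) + 18 = -2·7^p - 3 = -2·7^((p+1) - 1) - 3,
which is the claimed formula at r = p+1.
By induction, the statement is established for all r ≥ 1.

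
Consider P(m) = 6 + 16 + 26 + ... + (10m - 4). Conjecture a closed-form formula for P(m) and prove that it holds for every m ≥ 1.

P(m) = m(5m + 1)

We claim P(m) = m(5m + 1) for all m ≥ 1.
Base step (m = 1): P(1) = 6, and the closed form gives 6. They agree.
Inductive step: assume the claim holds for m = j, so P(j) = j(5j + 1).
Then P(j+1) = P(j) + (10j + 6) = (j(5j + 1)) + (10j + 6).
Simplifying, P(j+1) = (j + 1)(5j + 6) = (j+1)(5(j+1) + 1),
which is the closed form with m = j+1.
This completes the induction.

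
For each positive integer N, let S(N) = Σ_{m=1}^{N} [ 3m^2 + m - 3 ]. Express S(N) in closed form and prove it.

S(N) = N(N^2 + 2N - 2)

We claim S(N) = N(N^2 + 2N - 2) for all N ≥ 1.
Base step (N = 1): S(1) = 1, and the closed form gives 1. They agree.
Inductive step: suppose the statement holds for some m ≥ 1, so S(m) = m(m^2 + 2m - 2).
Then S(m+1) = S(m) + (m + 3(m + 1)^2 - 2) = (m(m^2 + 2m - 2)) + (m + 3(m + 1)^2 - 2).
Simplifying, S(m+1) = (m + 1)(m^2 + 4m + 1) = (m+1)((m+1)^2 + 2(m+1) - 2),
which is the closed form with N = m+1.
By induction, the statement is established for all N ≥ 1.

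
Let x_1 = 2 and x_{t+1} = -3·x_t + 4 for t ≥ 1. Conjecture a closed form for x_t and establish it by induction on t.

Computing the first terms: x_1 = 2, x_2 = -2, x_3 = 10. This suggests x_t = (-3)^(t - 1) + 1.
Base case (t = 1): the formula gives 2 = 2 = x_1.
Suppose the result is true for t = i, so x_i = (-3)^(i - 1) + 1.
Then x_{i+1} = -3·x_i + 4 = -3·((-3)^(i - 1) + 1) + 4 = (-3)^i + 1 = (-3)^((i+1) - 1) + 1,
which is the claimed formula at t = i+1.
This completes the induction.

x_t = (-3)^(t - 1) + 1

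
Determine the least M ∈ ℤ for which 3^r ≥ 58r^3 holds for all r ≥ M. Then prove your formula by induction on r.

M = 10

At r = 9: 19683 < 42282, so the inequality fails and M ≥ 10. We prove 3^r ≥ 58r^3 for all r ≥ 10.
Base step (r = 10): 3^r = 59049 and 58r^3 = 58000, so 59049 ≥ 58000.
Inductive step: assume the claim holds for r = j, so 3^j ≥ 58j^3.
Then 3^(j + 1) = 3·(3^j) ≥ 3·(58j^3).
Also, for j ≥ 10 we have 3·(58j^3) ≥ 58(j+1)^3, since 3 ≥ (1 + 1/j)^3 for all j ≥ 10.
Combining, 3^(j + 1) ≥ 58(j+1)^3.
By induction, the statement is established for all r ≥ 10.
Hence the smallest such M is 10.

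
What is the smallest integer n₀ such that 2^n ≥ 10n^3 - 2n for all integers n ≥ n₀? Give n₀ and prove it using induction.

At n = 15: 32768 < 33720, so the inequality fails and n₀ ≥ 16. We prove 2^n ≥ 10n^3 - 2n for all n ≥ 16.
Base step (n = 16): 2^n = 65536 and 10n^3 - 2n = 40928, so 65536 ≥ 40928.
Suppose the result is true for n = r, so 2^r ≥ 10r^3 - 2r.
Then 2^(r + 1) = 2·(2^r) ≥ 2·(10r^3 - 2r).
Also, for r ≥ 16 we have 2·(10r^3 - 2r) ≥ 10(r+1)^3 - 2(r+1), since 2·(10r^3 - 2r) − (10(r+1)^3 - 2(r+1)) = 10r^3 - 30r^2 - 32r - 8, which is nonnegative for all r ≥ 16.
Combining, 2^(r + 1) ≥ 10(r+1)^3 - 2(r+1).
By induction, the statement is established for all n ≥ 16.
Hence the smallest such n₀ is 16.

n₀ = 16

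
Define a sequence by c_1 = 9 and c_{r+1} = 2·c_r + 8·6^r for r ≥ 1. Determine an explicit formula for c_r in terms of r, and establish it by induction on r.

c_r = -3·2^(r - 1) + 2·6^r

Computing the first terms: c_1 = 9, c_2 = 66, c_3 = 420. This suggests c_r = -3·2^(r - 1) + 2·6^r.
Base step (r = 1): the formula gives 9 = 9 = c_1.
Suppose the result is true for r = k, so c_k = -3·2^(k - 1) + 2·6^k.
Then c_{k+1} = 2·c_k + 8·6^k = 2·(-3·2^(k - 1) + 2·6^k) + 8·6^k = -3·2^k + 2·6^(k + 1) = -3·2^((k+1) - 1) + 2·6^(k+1),
which is the claimed formula at r = k+1.
This completes the induction.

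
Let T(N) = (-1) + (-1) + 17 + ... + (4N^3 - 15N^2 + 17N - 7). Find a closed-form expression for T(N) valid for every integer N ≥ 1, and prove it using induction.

We claim T(N) = N(N^3 - 3N^2 + 2N - 1) for all N ≥ 1.
For the base case N = 1: T(1) = -1, and the closed form gives -1. They agree.
Inductive step: suppose the statement holds for some m ≥ 1, so T(m) = m(m^3 - 3m^2 + 2m - 1).
Then T(m+1) = T(m) + (4m^3 - 3m^2 - m - 1) = (m(m^3 - 3m^2 + 2m - 1)) + (4m^3 - 3m^2 - m - 1).
Simplifying, T(m+1) = (m + 1)(m^3 - m - 1) = (m+1)((m+1)^3 - 3(m+1)^2 + 2(m+1) - 1),
which is the closed form with N = m+1.
This completes the induction.

T(N) = N(N^3 - 3N^2 + 2N - 1)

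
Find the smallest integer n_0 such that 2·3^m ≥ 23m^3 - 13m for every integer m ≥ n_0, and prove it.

At m = 7: 4374 < 7798, so the inequality fails and n_0 ≥ 8. We prove 2·3^m ≥ 23m^3 - 13m for all m ≥ 8.
Base step (m = 8): 2·3^m = 13122 and 23m^3 - 13m = 11672, so 13122 ≥ 11672.
Suppose the result is true for m = i, so 2·3^i ≥ 23i^3 - 13i.
Then 2·3^(i + 1) = 3·(2·3^i) ≥ 3·(23i^3 - 13i).
Also, for i ≥ 8 we have 3·(23i^3 - 13i) ≥ 23(i+1)^3 - 13(i+1), since 3·(23i^3 - 13i) − (23(i+1)^3 - 13(i+1)) = 46i^3 - 69i^2 - 95i - 10, which is nonnegative for all i ≥ 8.
Combining, 2·3^(i + 1) ≥ 23(i+1)^3 - 13(i+1).
This completes the induction.
Hence the smallest such n_0 is 8.

n_0 = 8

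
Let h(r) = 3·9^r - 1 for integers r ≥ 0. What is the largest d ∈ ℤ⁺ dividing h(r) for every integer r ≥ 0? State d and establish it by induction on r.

Computing the first values: h(0) = 2 and h(1) = 26; gcd(2, 26) = 2, so d ≤ 2.
We prove 2 | 3·9^r - 1 for all r ≥ 0 by induction on r.
Base step (r = 0): h(0) = 2 = 2·(1), so 2 | h(0).
Inductive step: assume the claim holds for r = m, i.e. 2 | h(m). Then
h(m+1) = 3·9^(m+1) - 1 = 9·(3·9^m - 1) + 8 = 9·h(m) + 8. The first term is divisible by 2 by the inductive hypothesis, and 8 is divisible by 2. Hence 2 | h(m+1).
This completes the induction.
Therefore the largest such d is 2.

d = 2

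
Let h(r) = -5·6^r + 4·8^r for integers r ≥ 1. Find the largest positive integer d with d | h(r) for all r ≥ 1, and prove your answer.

Computing the first values: h(1) = 2 and h(2) = 76; gcd(2, 76) = 2, so d ≤ 2.
We prove 2 | -5·6^r + 4·8^r for all r ≥ 1 by induction on r.
When r = 1: h(1) = 2 = 2·(1), so 2 | h(1).
For the inductive step, assume it holds for an arbitrary p ≥ 1, i.e. 2 | h(p). Then
h(p+1) − 8·h(p) = (-5·6^(p+1) + 4·8^(p+1)) − 8·(-5·6^p + 4·8^p) = (-5)·6^p·(6 − 8) = (10)·6^p. Since 2 | h(p) by the inductive hypothesis, 2 | 8·h(p); and 2 | 10 since 10 = 2·5. Therefore 2 | h(p+1).
By the principle of mathematical induction, the result holds for all r ≥ 1.
Therefore the largest such d is 2.

d = 2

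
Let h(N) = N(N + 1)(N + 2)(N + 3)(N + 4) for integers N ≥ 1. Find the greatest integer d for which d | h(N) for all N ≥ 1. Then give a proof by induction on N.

Computing the first values: h(1) = 120 and h(2) = 720; gcd(120, 720) = 120, so d ≤ 120.
We prove 120 | N(N + 1)(N + 2)(N + 3)(N + 4) for all N ≥ 1 by induction on N.
For the base case N = 1: h(1) = 120 = 120·(1), so 120 | h(1).
Inductive step: suppose the statement holds for some j ≥ 1, i.e. 120 | h(j). Then
h(j+1) − h(j) = (j+1)·(j+2)·(j+3)·(j+4)·(j+5) − j·(j+1)·(j+2)·(j+3)·(j+4) = (j+1)·(j+2)·(j+3)·(j+4)·[(j+5) − j] = 5·(j+1)·(j+2)·(j+3)·(j+4). The product of 4 consecutive integers is divisible by (4)! = 24, so h(j+1) − h(j) is divisible by 5·24 = 120. By the inductive hypothesis 120 | h(j), hence 120 | h(j+1).
By induction, the statement is established for all N ≥ 1.
Therefore the largest such d is 120.

d = 120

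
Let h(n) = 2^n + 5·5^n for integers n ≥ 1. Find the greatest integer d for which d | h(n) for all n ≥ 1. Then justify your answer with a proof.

Computing the first values: h(1) = 27 and h(2) = 129; gcd(27, 129) = 3, so d ≤ 3.
We prove 3 | 2^n + 5·5^n for all n ≥ 1 by induction on n.
For the base case n = 1: h(1) = 27 = 3·(9), so 3 | h(1).
Inductive step: suppose the statement holds for some j ≥ 1, i.e. 3 | h(j). Then
h(j+1) − 5·h(j) = (2^(j+1) + 5·5^(j+1)) − 5·(2^j + 5·5^j) = (1)·2^j·(2 − 5) = (-3)·2^j. Since 3 | h(j) by the inductive hypothesis, 3 | 5·h(j); and 3 | -3 since -3 = 3·-1. Therefore 3 | h(j+1).
This completes the induction.
Therefore the largest such d is 3.

d = 3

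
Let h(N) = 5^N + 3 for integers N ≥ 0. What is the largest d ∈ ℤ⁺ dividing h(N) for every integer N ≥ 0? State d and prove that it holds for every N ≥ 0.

Computing the first values: h(0) = 4 and h(1) = 8; gcd(4, 8) = 4, so d ≤ 4.
We prove 4 | 5^N + 3 for all N ≥ 0 by induction on N.
Base step (N = 0): h(0) = 4 = 4·(1), so 4 | h(0).
Suppose the result is true for N = p, i.e. 4 | h(p). Then
h(p+1) = 5^(p+1) + 3 = 5·(5^p + 3) - 12 = 5·h(p) - 12. The first term is divisible by 4 by the inductive hypothesis, and -12 is divisible by 4. Hence 4 | h(p+1).
Hence, by induction on N, the claim holds for every N ≥ 0.
Therefore the largest such d is 4.

d = 4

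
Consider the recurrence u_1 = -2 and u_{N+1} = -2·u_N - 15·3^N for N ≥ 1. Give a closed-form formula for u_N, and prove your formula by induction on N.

u_N = 7(-2)^(N - 1) - 3^(N + 1)

Computing the first terms: u_1 = -2, u_2 = -41, u_3 = -53. This suggests u_N = 7(-2)^(N - 1) - 3^(N + 1).
Base case (N = 1): the formula gives -2 = -2 = u_1.
Inductive step: suppose the statement holds for some m ≥ 1, so u_m = 7(-2)^(m - 1) - 3^(m + 1).
Then u_{m+1} = -2·u_m - 15·3^m = -2·(7(-2)^(m - 1) - 3^(m + 1)) - 15·3^m = 7(-2)^m - 3^(m + 2) = 7(-2)^((m+1) - 1) - 3^((m+1) + 1),
which is the claimed formula at N = m+1.
By the principle of mathematical induction, the result holds for all N ≥ 1.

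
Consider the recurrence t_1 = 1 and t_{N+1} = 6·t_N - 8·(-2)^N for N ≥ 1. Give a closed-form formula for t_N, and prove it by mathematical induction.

Computing the first terms: t_1 = 1, t_2 = 22, t_3 = 100. This suggests t_N = (-2)^N + 3·6^(N - 1).
For the base case N = 1: the formula gives 1 = 1 = t_1.
Inductive step: assume the claim holds for N = j, so t_j = (-2)^j + 3·6^(j - 1).
Then t_{j+1} = 6·t_j - 8·(-2)^j = 6·((-2)^j + 3·6^(j - 1)) - 8·(-2)^j = (-2)^(j + 1) + 3·6^j = (-2)^(j+1) + 3·6^((j+1) - 1),
which is the claimed formula at N = j+1.
Hence, by induction on N, the claim holds for every N ≥ 1.

t_N = (-2)^N + 3·6^(N - 1)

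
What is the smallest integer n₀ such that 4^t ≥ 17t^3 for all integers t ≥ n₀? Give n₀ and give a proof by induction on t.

At t = 5: 1024 < 2125, so the inequality fails and n₀ ≥ 6. We prove 4^t ≥ 17t^3 for all t ≥ 6.
For the base case t = 6: 4^t = 4096 and 17t^3 = 3672, so 4096 ≥ 3672.
Inductive step: suppose the statement holds for some m ≥ 6, so 4^m ≥ 17m^3.
Then 4^(m + 1) = 4·(4^m) ≥ 4·(17m^3).
Also, for m ≥ 6 we have 4·(17m^3) ≥ 17(m+1)^3, since 4 ≥ (1 + 1/m)^3 for all m ≥ 6.
Combining, 4^(m + 1) ≥ 17(m+1)^3.
This completes the induction.
Hence the smallest such n₀ is 6.

n₀ = 6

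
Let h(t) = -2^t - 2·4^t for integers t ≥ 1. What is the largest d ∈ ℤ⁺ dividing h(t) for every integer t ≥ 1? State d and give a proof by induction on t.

d = 2

Computing the first values: h(1) = -10 and h(2) = -36; gcd(-10, -36) = 2, so d ≤ 2.
We prove 2 | -2^t - 2·4^t for all t ≥ 1 by induction on t.
When t = 1: h(1) = -10 = 2·(-5), so 2 | h(1).
Suppose the result is true for t = r, i.e. 2 | h(r). Then
h(r+1) − 4·h(r) = (-2^(r+1) - 2·4^(r+1)) − 4·(-2^r - 2·4^r) = (-1)·2^r·(2 − 4) = (2)·2^r. Since 2 | h(r) by the inductive hypothesis, 2 | 4·h(r); and 2 | 2 since 2 = 2·1. Therefore 2 | h(r+1).
Hence, by induction on t, the claim holds for every t ≥ 1.
Therefore the largest such d is 2.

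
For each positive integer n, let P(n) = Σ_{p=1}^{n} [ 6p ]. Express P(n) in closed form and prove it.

We claim P(n) = 3n(n + 1) for all n ≥ 1.
For the base case n = 1: P(1) = 6, and the closed form gives 6. They agree.
Inductive step: assume the claim holds for n = p, so P(p) = 3p(p + 1).
Then P(p+1) = P(p) + (6p + 6) = (3p(p + 1)) + (6p + 6).
Simplifying, P(p+1) = 3(p + 1)(p + 2) = 3(p+1)((p+1) + 1),
which is the closed form with n = p+1.
Hence, by induction on n, the claim holds for every n ≥ 1.

P(n) = 3n(n + 1)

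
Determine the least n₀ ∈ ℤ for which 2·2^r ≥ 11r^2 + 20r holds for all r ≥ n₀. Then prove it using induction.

At r = 9: 1024 < 1071, so the inequality fails and n₀ ≥ 10. We prove 2·2^r ≥ 11r^2 + 20r for all r ≥ 10.
For the base case r = 10: 2·2^r = 2048 and 11r^2 + 20r = 1300, so 2048 ≥ 1300.
Inductive step: assume the claim holds for r = k, so 2·2^k ≥ 11k^2 + 20k.
Then 2·2^(k + 1) = 2·(2·2^k) ≥ 2·(11k^2 + 20k).
Also, for k ≥ 10 we have 2·(11k^2 + 20k) ≥ 11(k+1)^2 + 20(k+1), since 2·(11k^2 + 20k) − (11(k+1)^2 + 20(k+1)) = 11k^2 - 2k - 31, which is nonnegative for all k ≥ 10.
Combining, 2·2^(k + 1) ≥ 11(k+1)^2 + 20(k+1).
Hence, by induction on r, the claim holds for every r ≥ 10.
Hence the smallest such n₀ is 10.

n₀ = 10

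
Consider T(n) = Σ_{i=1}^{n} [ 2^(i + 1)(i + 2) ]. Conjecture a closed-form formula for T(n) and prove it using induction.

T(n) = 4·2^n(n + 1) - 4

We claim T(n) = 4·2^n(n + 1) - 4 for all n ≥ 1.
Base step (n = 1): T(1) = 12, and the closed form gives 12. They agree.
For the inductive step, assume it holds for an arbitrary i ≥ 1, so T(i) = 4·2^i(i + 1) - 4.
Then T(i+1) = T(i) + (2^(i + 2)(i + 3)) = (4·2^i(i + 1) - 4) + (2^(i + 2)(i + 3)).
Simplifying, T(i+1) = 8·2^i·i + 16·2^i - 4 = 4·2^(i+1)((i+1) + 1) - 4,
which is the closed form with n = i+1.
Hence, by induction on n, the claim holds for every n ≥ 1.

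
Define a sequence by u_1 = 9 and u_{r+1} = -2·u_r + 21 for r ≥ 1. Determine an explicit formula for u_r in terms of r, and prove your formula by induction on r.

u_r = -(-2)^r + 7

Computing the first terms: u_1 = 9, u_2 = 3, u_3 = 15. This suggests u_r = -(-2)^r + 7.
When r = 1: the formula gives 9 = 9 = u_1.
Inductive step: suppose the statement holds for some j ≥ 1, so u_j = -(-2)^j + 7.
Then u_{j+1} = -2·u_j + 21 = -2·(-(-2)^j + 7) + 21 = -(-2)^(j + 1) + 7,
which is the claimed formula at r = j+1.
Hence, by induction on r, the claim holds for every r ≥ 1.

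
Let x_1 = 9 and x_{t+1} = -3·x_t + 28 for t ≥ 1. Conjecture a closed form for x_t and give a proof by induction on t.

x_t = 2(-3)^(t - 1) + 7

Computing the first terms: x_1 = 9, x_2 = 1, x_3 = 25. This suggests x_t = 2(-3)^(t - 1) + 7.
Base case (t = 1): the formula gives 9 = 9 = x_1.
Inductive step: suppose the statement holds for some j ≥ 1, so x_j = 2(-3)^(j - 1) + 7.
Then x_{j+1} = -3·x_j + 28 = -3·(2(-3)^(j - 1) + 7) + 28 = 2(-3)^j + 7 = 2(-3)^((j+1) - 1) + 7,
which is the claimed formula at t = j+1.
By induction, the statement is established for all t ≥ 1.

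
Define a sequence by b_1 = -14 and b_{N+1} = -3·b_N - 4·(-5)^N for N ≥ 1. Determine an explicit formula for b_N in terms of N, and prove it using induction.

b_N = -4(-3)^(N - 1) + 2(-5)^N

Computing the first terms: b_1 = -14, b_2 = 62, b_3 = -286. This suggests b_N = -4(-3)^(N - 1) + 2(-5)^N.
Base case (N = 1): the formula gives -14 = -14 = b_1.
Inductive step: suppose the statement holds for some r ≥ 1, so b_r = -4(-3)^(r - 1) + 2(-5)^r.
Then b_{r+1} = -3·b_r - 4·(-5)^r = -3·(-4(-3)^(r - 1) + 2(-5)^r) - 4·(-5)^r = -4(-3)^r + 2(-5)^(r + 1) = -4(-3)^((r+1) - 1) + 2(-5)^(r+1),
which is the claimed formula at N = r+1.
By induction, the statement is established for all N ≥ 1.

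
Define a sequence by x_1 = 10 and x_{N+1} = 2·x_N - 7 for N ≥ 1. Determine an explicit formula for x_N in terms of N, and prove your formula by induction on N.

Computing the first terms: x_1 = 10, x_2 = 13, x_3 = 19. This suggests x_N = 3·2^(N - 1) + 7.
Base step (N = 1): the formula gives 10 = 10 = x_1.
For the inductive step, assume it holds for an arbitrary i ≥ 1, so x_i = 3·2^(i - 1) + 7.
Then x_{i+1} = 2·x_i - 7 = 2·(3·2^(i - 1) + 7) - 7 = 3·2^i + 7 = 3·2^((i+1) - 1) + 7,
which is the claimed formula at N = i+1.
By the principle of mathematical induction, the result holds for all N ≥ 1.

x_N = 3·2^(N - 1) + 7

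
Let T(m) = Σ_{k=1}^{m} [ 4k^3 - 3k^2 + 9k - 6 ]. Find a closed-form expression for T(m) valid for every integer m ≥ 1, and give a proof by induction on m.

T(m) = m(m^3 + m^2 + 4m - 2)

We claim T(m) = m(m^3 + m^2 + 4m - 2) for all m ≥ 1.
For the base case m = 1: T(1) = 4, and the closed form gives 4. They agree.
Inductive step: assume the claim holds for m = k, so T(k) = k(k^3 + k^2 + 4k - 2).
Then T(k+1) = T(k) + (4k^3 + 9k^2 + 15k + 4) = (k(k^3 + k^2 + 4k - 2)) + (4k^3 + 9k^2 + 15k + 4).
Simplifying, T(k+1) = (k + 1)(k^3 + 4k^2 + 9k + 4) = (k+1)((k+1)^3 + (k+1)^2 + 4(k+1) - 2),
which is the closed form with m = k+1.
Hence, by induction on m, the claim holds for every m ≥ 1.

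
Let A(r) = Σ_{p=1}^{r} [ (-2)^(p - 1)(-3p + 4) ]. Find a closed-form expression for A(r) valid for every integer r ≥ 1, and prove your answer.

A(r) = (-2)^r(r - 1) + 1

We claim A(r) = (-2)^r(r - 1) + 1 for all r ≥ 1.
Base case (r = 1): A(1) = 1, and the closed form gives 1. They agree.
Suppose the result is true for r = p, so A(p) = (-2)^p(p - 1) + 1.
Then A(p+1) = A(p) + ((-2)^p(-3p + 1)) = ((-2)^p(p - 1) + 1) + ((-2)^p(-3p + 1)).
Simplifying, A(p+1) = (-2)^(p + 1)p + 1 = (-2)^(p+1)((p+1) - 1) + 1,
which is the closed form with r = p+1.
By induction, the statement is established for all r ≥ 1.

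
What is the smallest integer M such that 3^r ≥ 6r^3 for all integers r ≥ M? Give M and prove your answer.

M = 7

At r = 6: 729 < 1296, so the inequality fails and M ≥ 7. We prove 3^r ≥ 6r^3 for all r ≥ 7.
For the base case r = 7: 3^r = 2187 and 6r^3 = 2058, so 2187 ≥ 2058.
Inductive step: assume the claim holds for r = i, so 3^i ≥ 6i^3.
Then 3^(i + 1) = 3·(3^i) ≥ 3·(6i^3).
Also, for i ≥ 7 we have 3·(6i^3) ≥ 6(i+1)^3, since 3 ≥ (1 + 1/i)^3 for all i ≥ 7.
Combining, 3^(i + 1) ≥ 6(i+1)^3.
By the principle of mathematical induction, the result holds for all r ≥ 7.
Hence the smallest such M is 7.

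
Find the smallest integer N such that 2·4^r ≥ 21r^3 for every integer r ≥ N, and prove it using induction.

N = 6

At r = 5: 2048 < 2625, so the inequality fails and N ≥ 6. We prove 2·4^r ≥ 21r^3 for all r ≥ 6.
Base case (r = 6): 2·4^r = 8192 and 21r^3 = 4536, so 8192 ≥ 4536.
For the inductive step, assume it holds for an arbitrary i ≥ 6, so 2·4^i ≥ 21i^3.
Then 2·4^(i + 1) = 4·(2·4^i) ≥ 4·(21i^3).
Also, for i ≥ 6 we have 4·(21i^3) ≥ 21(i+1)^3, since 4 ≥ (1 + 1/i)^3 for all i ≥ 6.
Combining, 2·4^(i + 1) ≥ 21(i+1)^3.
Hence, by induction on r, the claim holds for every r ≥ 6.
Hence the smallest such N is 6.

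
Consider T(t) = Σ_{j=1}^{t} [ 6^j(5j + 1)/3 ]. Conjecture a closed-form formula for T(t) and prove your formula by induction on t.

We claim T(t) = 2·6^t·t for all t ≥ 1.
Base case (t = 1): T(1) = 12, and the closed form gives 12. They agree.
Inductive step: suppose the statement holds for some j ≥ 1, so T(j) = 2·6^j·j.
Then T(j+1) = T(j) + (6^j(10j + 12)) = (2·6^j·j) + (6^j(10j + 12)).
Simplifying, T(j+1) = 12·6^j(j + 1) = 2·6^(j+1)·(j+1),
which is the closed form with t = j+1.
By the principle of mathematical induction, the result holds for all t ≥ 1.

T(t) = 2·6^t·t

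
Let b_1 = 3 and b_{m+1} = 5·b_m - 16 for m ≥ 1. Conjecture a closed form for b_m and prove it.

b_m = -5^(m - 1) + 4

Computing the first terms: b_1 = 3, b_2 = -1, b_3 = -21. This suggests b_m = -5^(m - 1) + 4.
When m = 1: the formula gives 3 = 3 = b_1.
Inductive step: assume the claim holds for m = j, so b_j = -5^(j - 1) + 4.
Then b_{j+1} = 5·b_j - 16 = 5·(-5^(j - 1) + 4) - 16 = -5^j + 4 = -5^((j+1) - 1) + 4,
which is the claimed formula at m = j+1.
This completes the induction.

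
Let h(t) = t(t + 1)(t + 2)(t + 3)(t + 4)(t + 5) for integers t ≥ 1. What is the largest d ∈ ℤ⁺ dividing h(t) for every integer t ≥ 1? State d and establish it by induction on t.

d = 720

Computing the first values: h(1) = 720 and h(2) = 5040; gcd(720, 5040) = 720, so d ≤ 720.
We prove 720 | t(t + 1)(t + 2)(t + 3)(t + 4)(t + 5) for all t ≥ 1 by induction on t.
Base case (t = 1): h(1) = 720 = 720·(1), so 720 | h(1).
Suppose the result is true for t = i, i.e. 720 | h(i). Then
h(i+1) − h(i) = (i+1)·(i+2)·(i+3)·(i+4)·(i+5)·(i+6) − i·(i+1)·(i+2)·(i+3)·(i+4)·(i+5) = (i+1)·(i+2)·(i+3)·(i+4)·(i+5)·[(i+6) − i] = 6·(i+1)·(i+2)·(i+3)·(i+4)·(i+5). The product of 5 consecutive integers is divisible by (5)! = 120, so h(i+1) − h(i) is divisible by 6·120 = 720. By the inductive hypothesis 720 | h(i), hence 720 | h(i+1).
Hence, by induction on t, the claim holds for every t ≥ 1.
Therefore the largest such d is 720.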